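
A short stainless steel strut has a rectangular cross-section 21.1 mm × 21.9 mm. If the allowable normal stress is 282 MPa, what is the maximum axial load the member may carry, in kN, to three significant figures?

130 kN

A = 462.1 mm².
P_max = σ_allow · A = 282 · 462.1 = 130300 N = 130.3 kN.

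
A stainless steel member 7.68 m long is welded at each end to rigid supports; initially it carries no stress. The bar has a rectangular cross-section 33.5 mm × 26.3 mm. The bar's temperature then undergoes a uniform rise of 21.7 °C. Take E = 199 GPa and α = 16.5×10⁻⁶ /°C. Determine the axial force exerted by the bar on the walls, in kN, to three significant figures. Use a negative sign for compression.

Free thermal expansion αLΔT = 16.5e-6 · 7680 · 21.7 = 2.75 mm.
The walls impose strain ε = −(2.75)/7680 = -3.5805e-04; σ = Eε = 199000 · -3.5805e-04 = -71.25 MPa.
Wall reaction R = σ·A = -71.25·881.1 = -62780 N = -62.78 kN.

-62.8 kN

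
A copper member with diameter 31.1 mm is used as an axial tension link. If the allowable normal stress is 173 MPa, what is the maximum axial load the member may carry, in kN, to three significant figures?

131 kN

A = 759.6 mm².
P_max = σ_allow · A = 173 · 759.6 = 131400 N = 131.4 kN.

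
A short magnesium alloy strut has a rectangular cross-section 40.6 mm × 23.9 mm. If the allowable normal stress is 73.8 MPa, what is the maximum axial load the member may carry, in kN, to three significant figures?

71.6 kN

A = 970.3 mm².
P_max = σ_allow · A = 73.8 · 970.3 = 71610 N = 71.61 kN.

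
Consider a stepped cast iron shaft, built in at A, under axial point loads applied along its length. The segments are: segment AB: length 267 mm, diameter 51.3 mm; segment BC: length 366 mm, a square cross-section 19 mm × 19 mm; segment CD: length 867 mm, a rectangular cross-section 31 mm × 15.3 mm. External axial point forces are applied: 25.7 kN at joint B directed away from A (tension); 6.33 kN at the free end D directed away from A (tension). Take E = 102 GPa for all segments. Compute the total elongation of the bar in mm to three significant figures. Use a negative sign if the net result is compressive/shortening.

0.217 mm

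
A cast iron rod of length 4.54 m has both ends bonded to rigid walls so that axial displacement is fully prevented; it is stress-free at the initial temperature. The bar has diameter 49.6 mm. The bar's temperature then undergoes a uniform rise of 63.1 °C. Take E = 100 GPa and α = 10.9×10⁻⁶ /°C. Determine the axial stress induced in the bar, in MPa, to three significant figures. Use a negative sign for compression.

-68.8 MPa

Free thermal expansion αLΔT = 10.9e-6 · 4540 · 63.1 = 3.123 mm.
The walls impose strain ε = −(3.123)/4540 = -6.8779e-04; σ = Eε = 100000 · -6.8779e-04 = -68.78 MPa.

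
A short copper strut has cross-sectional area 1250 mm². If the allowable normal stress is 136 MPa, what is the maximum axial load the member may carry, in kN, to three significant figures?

P_max = σ_allow · A = 136 · 1250 = 170000 N = 170 kN.

170 kN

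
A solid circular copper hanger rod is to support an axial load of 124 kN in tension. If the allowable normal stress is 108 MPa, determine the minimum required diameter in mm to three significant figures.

Required area A ≥ P/σ_allow = 124000/108 = 1148 mm².
For a solid circular section, d ≥ √(4A/π) = 38.23 mm.

38.2 mm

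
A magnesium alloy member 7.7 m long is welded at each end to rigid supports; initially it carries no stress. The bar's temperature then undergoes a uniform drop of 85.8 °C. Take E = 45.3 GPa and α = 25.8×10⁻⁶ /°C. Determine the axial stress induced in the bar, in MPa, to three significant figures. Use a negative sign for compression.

100 MPa

Free thermal expansion αLΔT = 25.8e-6 · 7700 · -85.8 = -17.05 mm.
The walls impose strain ε = −(-17.05)/7700 = 2.2136e-03; σ = Eε = 45300 · 2.2136e-03 = 100.3 MPa.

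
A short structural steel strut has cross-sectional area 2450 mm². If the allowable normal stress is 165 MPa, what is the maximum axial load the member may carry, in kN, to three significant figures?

404 kN

P_max = σ_allow · A = 165 · 2450 = 404200 N = 404.2 kN.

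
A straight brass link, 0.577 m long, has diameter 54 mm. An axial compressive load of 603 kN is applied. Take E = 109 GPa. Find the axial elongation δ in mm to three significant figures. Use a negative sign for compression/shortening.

A = 2290 mm².
δ_mech = NL/(AE) = -603000·577/(2290·109000) = -1.394 mm.

-1.39 mm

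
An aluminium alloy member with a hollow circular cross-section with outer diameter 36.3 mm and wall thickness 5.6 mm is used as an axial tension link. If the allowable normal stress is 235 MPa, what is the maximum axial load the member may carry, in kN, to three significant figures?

A = 540.1 mm².
P_max = σ_allow · A = 235 · 540.1 = 126900 N = 126.9 kN.

127 kN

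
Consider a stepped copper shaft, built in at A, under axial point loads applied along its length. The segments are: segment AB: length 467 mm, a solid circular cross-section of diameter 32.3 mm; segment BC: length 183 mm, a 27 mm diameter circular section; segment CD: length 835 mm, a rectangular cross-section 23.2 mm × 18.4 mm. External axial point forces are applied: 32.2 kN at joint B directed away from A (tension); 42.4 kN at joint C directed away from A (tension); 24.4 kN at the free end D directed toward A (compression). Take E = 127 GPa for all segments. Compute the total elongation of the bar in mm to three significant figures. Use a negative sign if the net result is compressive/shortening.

-0.105 mm

Internal axial forces (sectioning from the free end, tension +): N_CD = -24.4 kN, N_BC = 18 kN, N_AB = 50.2 kN.
A_AB = 819.4 mm².
A_BC = 572.6 mm².
A_CD = 426.9 mm².
δ_AB = 50200·467/(819.4·127000) = 0.2253 mm
δ_BC = 18000·183/(572.6·127000) = 0.0453 mm
δ_CD = -24400·835/(426.9·127000) = -0.3758 mm
δ = Σδ_i = -0.1052 mm.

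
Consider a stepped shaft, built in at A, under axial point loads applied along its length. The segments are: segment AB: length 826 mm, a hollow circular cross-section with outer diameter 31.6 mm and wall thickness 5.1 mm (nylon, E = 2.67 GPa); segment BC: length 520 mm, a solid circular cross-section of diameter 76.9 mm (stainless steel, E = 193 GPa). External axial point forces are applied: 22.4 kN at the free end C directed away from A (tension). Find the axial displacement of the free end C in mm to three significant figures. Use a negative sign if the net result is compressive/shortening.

16.3 mm

Internal axial forces (sectioning from the free end, tension +): N_BC = 22.4 kN, N_AB = 22.4 kN.
A_AB = 424.6 mm².
A_BC = 4645 mm².
δ_AB = 22400·826/(424.6·2670) = 16.32 mm
δ_BC = 22400·520/(4645·193000) = 0.01299 mm
δ = Σδ_i = 16.33 mm.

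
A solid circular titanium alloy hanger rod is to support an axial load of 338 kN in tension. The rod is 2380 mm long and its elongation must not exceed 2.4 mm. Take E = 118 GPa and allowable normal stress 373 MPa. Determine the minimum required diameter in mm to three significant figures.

60.1 mm

Required area A ≥ P/σ_allow = 338000/373 = 906.2 mm².
For a solid circular section, d ≥ √(4A/π) = 33.97 mm.
Elongation limit: A ≥ PL/(Eδ_allow) = 338000·2380/(118000·2.4) = 2841 mm² ⇒ d ≥ 60.14 mm.
The elongation limit governs.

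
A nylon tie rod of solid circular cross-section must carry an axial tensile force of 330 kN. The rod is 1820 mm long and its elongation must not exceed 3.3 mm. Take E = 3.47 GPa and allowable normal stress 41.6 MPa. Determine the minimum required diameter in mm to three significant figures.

Required area A ≥ P/σ_allow = 330000/41.6 = 7933 mm².
For a solid circular section, d ≥ √(4A/π) = 100.5 mm.
Elongation limit: A ≥ PL/(Eδ_allow) = 330000·1820/(3470·3.3) = 52450 mm² ⇒ d ≥ 258.4 mm.
The elongation limit governs.

258 mm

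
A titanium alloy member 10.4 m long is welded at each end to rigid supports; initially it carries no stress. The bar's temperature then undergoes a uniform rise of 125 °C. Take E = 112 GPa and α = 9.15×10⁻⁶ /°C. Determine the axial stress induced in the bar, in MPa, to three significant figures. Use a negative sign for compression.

-128 MPa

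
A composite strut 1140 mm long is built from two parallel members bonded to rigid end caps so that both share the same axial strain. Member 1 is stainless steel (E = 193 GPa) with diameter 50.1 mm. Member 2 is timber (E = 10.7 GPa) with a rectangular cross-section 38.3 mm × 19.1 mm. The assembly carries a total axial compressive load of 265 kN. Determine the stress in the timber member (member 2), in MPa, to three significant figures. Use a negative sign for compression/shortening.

A_1 = 1971 mm².
A_2 = 731.5 mm².
Equal strain + equilibrium ⇒ each member carries load in proportion to AE: A₁E₁ = 380500000 N, A₂E₂ = 7827000 N, ΣAE = 388300000 N.
σ₂ = P·E₂/ΣAE = -265000·10700/388300000 = -7.302 MPa.

-7.30 MPa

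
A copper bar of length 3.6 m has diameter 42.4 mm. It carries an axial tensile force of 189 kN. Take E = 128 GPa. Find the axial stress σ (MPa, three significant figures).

A = 1412 mm².
σ = N/A = 189000/1412 = 133.9 MPa.

134 MPa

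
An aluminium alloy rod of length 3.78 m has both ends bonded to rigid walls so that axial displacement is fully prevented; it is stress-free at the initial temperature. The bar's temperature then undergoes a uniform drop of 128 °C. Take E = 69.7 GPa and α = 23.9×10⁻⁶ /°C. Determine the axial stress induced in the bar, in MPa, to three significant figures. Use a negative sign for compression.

Free thermal expansion αLΔT = 23.9e-6 · 3780 · -128 = -11.56 mm.
The walls impose strain ε = −(-11.56)/3780 = 3.0592e-03; σ = Eε = 69700 · 3.0592e-03 = 213.2 MPa.

213 MPa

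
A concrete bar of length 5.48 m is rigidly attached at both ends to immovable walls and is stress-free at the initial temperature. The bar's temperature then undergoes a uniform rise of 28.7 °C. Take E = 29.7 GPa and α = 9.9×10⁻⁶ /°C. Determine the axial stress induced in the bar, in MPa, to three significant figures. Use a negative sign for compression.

Free thermal expansion αLΔT = 9.9e-6 · 5480 · 28.7 = 1.557 mm.
The walls impose strain ε = −(1.557)/5480 = -2.8413e-04; σ = Eε = 29700 · -2.8413e-04 = -8.439 MPa.

-8.44 MPa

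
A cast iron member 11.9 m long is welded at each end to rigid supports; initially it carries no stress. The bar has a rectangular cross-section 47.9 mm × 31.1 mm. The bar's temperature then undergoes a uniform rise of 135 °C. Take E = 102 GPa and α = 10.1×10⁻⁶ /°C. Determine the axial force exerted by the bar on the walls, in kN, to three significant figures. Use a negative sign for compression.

Free thermal expansion αLΔT = 10.1e-6 · 11900 · 135 = 16.23 mm.
The walls impose strain ε = −(16.23)/11900 = -1.3635e-03; σ = Eε = 102000 · -1.3635e-03 = -139.1 MPa.
Wall reaction R = σ·A = -139.1·1490 = -207200 N = -207.2 kN.

-207 kN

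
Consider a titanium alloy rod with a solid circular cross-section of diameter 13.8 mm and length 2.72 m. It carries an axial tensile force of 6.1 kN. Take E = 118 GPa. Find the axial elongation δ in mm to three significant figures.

0.940 mm

A = 149.6 mm².
δ_mech = NL/(AE) = 6100·2720/(149.6·118000) = 0.9401 mm.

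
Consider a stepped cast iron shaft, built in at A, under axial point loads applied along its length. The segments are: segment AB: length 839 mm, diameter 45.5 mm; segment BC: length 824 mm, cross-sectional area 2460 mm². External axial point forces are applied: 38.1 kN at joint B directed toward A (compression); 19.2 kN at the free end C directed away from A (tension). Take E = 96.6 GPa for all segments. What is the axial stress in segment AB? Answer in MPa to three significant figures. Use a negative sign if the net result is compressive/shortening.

-11.6 MPa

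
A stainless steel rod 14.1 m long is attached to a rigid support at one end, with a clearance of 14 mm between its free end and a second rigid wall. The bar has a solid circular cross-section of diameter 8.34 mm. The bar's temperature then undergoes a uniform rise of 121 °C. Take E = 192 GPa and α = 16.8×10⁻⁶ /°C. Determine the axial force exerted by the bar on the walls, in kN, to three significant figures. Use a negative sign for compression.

-10.9 kN

Free thermal expansion αLΔT = 16.8e-6 · 14100 · 121 = 28.66 mm.
The walls engage after the gap closes; constrained expansion = 28.66 − 14 = 14.66 mm.
The walls impose strain ε = −(14.66)/14100 = -1.0399e-03; σ = Eε = 192000 · -1.0399e-03 = -199.7 MPa.
Wall reaction R = σ·A = -199.7·54.63 = -10910 N = -10.91 kN.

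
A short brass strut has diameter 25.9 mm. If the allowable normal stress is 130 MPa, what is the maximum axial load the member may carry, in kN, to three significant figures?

68.5 kN

A = 526.9 mm².
P_max = σ_allow · A = 130 · 526.9 = 68490 N = 68.49 kN.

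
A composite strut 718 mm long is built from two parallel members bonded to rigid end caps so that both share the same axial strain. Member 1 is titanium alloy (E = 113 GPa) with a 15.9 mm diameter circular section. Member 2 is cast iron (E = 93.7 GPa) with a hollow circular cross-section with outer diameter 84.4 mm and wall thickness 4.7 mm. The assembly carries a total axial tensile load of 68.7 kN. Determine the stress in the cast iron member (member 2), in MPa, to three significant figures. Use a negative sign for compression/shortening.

A_1 = 198.6 mm².
A_2 = 1177 mm².
Equal strain + equilibrium ⇒ each member carries load in proportion to AE: A₁E₁ = 22440000 N, A₂E₂ = 110300000 N, ΣAE = 132700000 N.
σ₂ = P·E₂/ΣAE = 68700·93700/132700000 = 48.51 MPa.

48.5 MPa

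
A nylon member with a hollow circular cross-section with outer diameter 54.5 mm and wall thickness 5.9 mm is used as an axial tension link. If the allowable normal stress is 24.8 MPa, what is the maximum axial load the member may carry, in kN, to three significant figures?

A = 900.8 mm².
P_max = σ_allow · A = 24.8 · 900.8 = 22340 N = 22.34 kN.

22.3 kN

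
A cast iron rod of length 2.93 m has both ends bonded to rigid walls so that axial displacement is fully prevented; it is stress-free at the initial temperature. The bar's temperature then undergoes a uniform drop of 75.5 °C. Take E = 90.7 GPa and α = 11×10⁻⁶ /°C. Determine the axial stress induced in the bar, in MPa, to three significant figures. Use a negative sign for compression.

75.3 MPa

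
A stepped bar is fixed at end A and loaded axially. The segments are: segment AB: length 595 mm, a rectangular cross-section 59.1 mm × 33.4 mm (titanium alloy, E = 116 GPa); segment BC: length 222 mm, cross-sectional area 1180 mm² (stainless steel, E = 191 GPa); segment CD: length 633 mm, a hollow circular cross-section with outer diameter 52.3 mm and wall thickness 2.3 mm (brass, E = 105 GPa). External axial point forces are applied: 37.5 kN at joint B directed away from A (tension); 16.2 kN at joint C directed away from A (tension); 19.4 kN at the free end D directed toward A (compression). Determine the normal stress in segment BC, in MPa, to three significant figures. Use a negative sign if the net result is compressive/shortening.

-2.71 MPa

Internal axial forces (sectioning from the free end, tension +): N_CD = -19.4 kN, N_BC = -3.2 kN, N_AB = 34.3 kN.
σ_BC = N_BC/A_BC = -3200/1180 = -2.712 MPa.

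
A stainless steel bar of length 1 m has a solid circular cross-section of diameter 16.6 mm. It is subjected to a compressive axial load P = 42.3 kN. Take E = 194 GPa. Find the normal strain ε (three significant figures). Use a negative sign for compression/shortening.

-0.00101

A = 216.4 mm².
σ = N/A = -195.4 MPa; ε = σ/E = -195.4/194000 = -1.007e-03.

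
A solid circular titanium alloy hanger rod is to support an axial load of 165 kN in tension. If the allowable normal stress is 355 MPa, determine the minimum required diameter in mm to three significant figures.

24.3 mm

Required area A ≥ P/σ_allow = 165000/355 = 464.8 mm².
For a solid circular section, d ≥ √(4A/π) = 24.33 mm.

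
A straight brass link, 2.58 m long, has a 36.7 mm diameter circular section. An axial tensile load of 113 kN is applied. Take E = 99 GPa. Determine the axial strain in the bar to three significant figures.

0.00108

A = 1058 mm².
σ = N/A = 106.8 MPa; ε = σ/E = 106.8/99000 = 1.079e-03.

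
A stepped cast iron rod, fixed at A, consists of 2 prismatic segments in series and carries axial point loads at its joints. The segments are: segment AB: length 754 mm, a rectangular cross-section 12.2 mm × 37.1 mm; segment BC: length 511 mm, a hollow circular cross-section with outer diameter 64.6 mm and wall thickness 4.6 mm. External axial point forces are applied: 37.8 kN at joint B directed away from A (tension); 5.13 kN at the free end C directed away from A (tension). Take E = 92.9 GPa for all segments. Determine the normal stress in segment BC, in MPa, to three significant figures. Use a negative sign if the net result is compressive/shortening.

5.92 MPa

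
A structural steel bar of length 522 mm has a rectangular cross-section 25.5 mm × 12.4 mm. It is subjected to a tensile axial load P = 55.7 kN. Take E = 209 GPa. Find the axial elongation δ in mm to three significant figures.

A = 316.2 mm².
δ_mech = NL/(AE) = 55700·522/(316.2·209000) = 0.44 mm.

0.440 mm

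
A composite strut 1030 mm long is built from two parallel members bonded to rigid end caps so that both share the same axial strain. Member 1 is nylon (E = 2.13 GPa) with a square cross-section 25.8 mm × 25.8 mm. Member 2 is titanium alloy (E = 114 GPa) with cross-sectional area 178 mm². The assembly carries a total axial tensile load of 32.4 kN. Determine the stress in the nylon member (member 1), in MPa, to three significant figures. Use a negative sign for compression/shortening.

3.18 MPa

A_1 = 665.6 mm².
Equal strain + equilibrium ⇒ each member carries load in proportion to AE: A₁E₁ = 1418000 N, A₂E₂ = 20290000 N, ΣAE = 21710000 N.
σ₁ = P·E₁/ΣAE = 32400·2130/21710000 = 3.179 MPa.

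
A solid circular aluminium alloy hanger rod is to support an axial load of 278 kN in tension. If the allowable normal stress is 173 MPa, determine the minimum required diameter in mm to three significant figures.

45.2 mm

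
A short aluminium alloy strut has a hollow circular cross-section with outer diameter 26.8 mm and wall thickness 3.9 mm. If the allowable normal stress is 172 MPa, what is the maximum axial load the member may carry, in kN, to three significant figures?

A = 280.6 mm².
P_max = σ_allow · A = 172 · 280.6 = 48260 N = 48.26 kN.

48.3 kN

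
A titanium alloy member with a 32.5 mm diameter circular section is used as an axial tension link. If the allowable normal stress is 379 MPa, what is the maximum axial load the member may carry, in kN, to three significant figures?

A = 829.6 mm².
P_max = σ_allow · A = 379 · 829.6 = 314400 N = 314.4 kN.

314 kN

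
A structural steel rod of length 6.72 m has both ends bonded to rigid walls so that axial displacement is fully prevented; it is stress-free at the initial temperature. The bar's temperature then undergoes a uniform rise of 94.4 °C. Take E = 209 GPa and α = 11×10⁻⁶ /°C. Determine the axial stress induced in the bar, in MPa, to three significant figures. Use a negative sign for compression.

-217 MPa

Free thermal expansion αLΔT = 11e-6 · 6720 · 94.4 = 6.978 mm.
The walls impose strain ε = −(6.978)/6720 = -1.0384e-03; σ = Eε = 209000 · -1.0384e-03 = -217 MPa.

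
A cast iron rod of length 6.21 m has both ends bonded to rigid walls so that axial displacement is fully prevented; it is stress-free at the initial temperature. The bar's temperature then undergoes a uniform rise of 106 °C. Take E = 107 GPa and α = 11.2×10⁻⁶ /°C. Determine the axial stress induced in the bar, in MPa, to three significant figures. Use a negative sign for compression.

Free thermal expansion αLΔT = 11.2e-6 · 6210 · 106 = 7.373 mm.
The walls impose strain ε = −(7.373)/6210 = -1.1872e-03; σ = Eε = 107000 · -1.1872e-03 = -127 MPa.

-127 MPa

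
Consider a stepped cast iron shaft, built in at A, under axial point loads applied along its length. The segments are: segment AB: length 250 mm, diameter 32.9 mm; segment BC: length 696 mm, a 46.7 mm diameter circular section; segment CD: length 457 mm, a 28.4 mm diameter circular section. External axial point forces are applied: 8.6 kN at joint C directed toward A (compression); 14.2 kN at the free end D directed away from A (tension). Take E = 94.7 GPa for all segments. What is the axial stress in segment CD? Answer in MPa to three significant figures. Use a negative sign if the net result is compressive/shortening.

Internal axial forces (sectioning from the free end, tension +): N_CD = 14.2 kN, N_BC = 5.6 kN, N_AB = 5.6 kN.
A_CD = 633.5 mm².
σ_CD = N_CD/A_CD = 14200/633.5 = 22.42 MPa.

22.4 MPa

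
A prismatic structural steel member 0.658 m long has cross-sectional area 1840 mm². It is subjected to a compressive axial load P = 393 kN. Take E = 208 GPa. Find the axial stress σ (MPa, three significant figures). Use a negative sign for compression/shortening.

-214 MPa

σ = N/A = -393000/1840 = -213.6 MPa.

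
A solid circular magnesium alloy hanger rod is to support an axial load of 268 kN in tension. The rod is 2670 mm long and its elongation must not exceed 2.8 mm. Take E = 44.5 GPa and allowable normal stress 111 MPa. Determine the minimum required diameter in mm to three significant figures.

Required area A ≥ P/σ_allow = 268000/111 = 2414 mm².
For a solid circular section, d ≥ √(4A/π) = 55.44 mm.
Elongation limit: A ≥ PL/(Eδ_allow) = 268000·2670/(44500·2.8) = 5743 mm² ⇒ d ≥ 85.51 mm.
The elongation limit governs.

85.5 mm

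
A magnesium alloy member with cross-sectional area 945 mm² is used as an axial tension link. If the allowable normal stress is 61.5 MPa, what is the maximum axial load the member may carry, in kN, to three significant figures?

58.1 kN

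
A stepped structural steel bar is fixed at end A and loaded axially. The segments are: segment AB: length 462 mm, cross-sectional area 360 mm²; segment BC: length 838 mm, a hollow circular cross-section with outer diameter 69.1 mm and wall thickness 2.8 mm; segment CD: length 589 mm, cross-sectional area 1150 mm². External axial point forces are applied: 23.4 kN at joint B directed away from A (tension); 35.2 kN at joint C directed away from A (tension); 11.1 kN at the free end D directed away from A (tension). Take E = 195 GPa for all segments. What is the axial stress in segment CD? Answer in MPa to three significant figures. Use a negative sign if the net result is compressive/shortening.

Internal axial forces (sectioning from the free end, tension +): N_CD = 11.1 kN, N_BC = 46.3 kN, N_AB = 69.7 kN.
σ_CD = N_CD/A_CD = 11100/1150 = 9.652 MPa.

9.65 MPa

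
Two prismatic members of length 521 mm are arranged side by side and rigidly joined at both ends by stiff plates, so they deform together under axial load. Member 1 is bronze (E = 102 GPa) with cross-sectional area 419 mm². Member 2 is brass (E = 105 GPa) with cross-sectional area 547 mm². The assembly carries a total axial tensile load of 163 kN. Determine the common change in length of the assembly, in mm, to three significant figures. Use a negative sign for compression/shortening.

0.848 mm

Equal strain + equilibrium ⇒ each member carries load in proportion to AE: A₁E₁ = 42740000 N, A₂E₂ = 57440000 N, ΣAE = 100200000 N.
δ = PL/ΣAE = 163000·521/100200000 = 0.8478 mm.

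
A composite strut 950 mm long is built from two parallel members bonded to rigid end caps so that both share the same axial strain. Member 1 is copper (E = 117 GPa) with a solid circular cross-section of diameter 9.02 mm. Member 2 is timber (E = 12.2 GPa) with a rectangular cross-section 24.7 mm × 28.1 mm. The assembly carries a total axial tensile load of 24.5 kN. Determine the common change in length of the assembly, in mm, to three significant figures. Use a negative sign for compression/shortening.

A_1 = 63.9 mm².
A_2 = 694.1 mm².
Equal strain + equilibrium ⇒ each member carries load in proportion to AE: A₁E₁ = 7476000 N, A₂E₂ = 8468000 N, ΣAE = 15940000 N.
δ = PL/ΣAE = 24500·950/15940000 = 1.46 mm.

1.46 mm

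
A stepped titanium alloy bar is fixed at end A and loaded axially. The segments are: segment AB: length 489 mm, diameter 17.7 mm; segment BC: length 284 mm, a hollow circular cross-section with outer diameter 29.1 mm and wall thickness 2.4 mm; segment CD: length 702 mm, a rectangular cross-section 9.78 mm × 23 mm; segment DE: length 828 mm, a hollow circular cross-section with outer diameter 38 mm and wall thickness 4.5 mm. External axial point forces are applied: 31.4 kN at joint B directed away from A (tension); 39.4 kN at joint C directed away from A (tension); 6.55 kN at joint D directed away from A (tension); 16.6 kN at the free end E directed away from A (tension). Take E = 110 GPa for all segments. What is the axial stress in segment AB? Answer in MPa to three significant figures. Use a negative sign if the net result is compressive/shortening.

Internal axial forces (sectioning from the free end, tension +): N_DE = 16.6 kN, N_CD = 23.15 kN, N_BC = 62.55 kN, N_AB = 93.95 kN.
A_AB = 246.1 mm².
σ_AB = N_AB/A_AB = 93950/246.1 = 381.8 MPa.

382 MPa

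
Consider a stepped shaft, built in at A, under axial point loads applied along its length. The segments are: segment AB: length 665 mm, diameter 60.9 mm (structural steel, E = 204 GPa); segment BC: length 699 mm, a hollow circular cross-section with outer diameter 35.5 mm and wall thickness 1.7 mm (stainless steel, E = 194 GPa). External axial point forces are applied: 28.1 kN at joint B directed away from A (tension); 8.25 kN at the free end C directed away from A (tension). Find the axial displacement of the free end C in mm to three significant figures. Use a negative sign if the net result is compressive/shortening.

0.205 mm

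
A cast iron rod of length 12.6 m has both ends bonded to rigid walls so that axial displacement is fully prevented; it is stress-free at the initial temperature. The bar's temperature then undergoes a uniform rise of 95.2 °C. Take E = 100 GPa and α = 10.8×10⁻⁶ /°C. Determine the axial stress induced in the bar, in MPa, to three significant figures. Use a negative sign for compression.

Free thermal expansion αLΔT = 10.8e-6 · 12600 · 95.2 = 12.95 mm.
The walls impose strain ε = −(12.95)/12600 = -1.0282e-03; σ = Eε = 100000 · -1.0282e-03 = -102.8 MPa.

-103 MPa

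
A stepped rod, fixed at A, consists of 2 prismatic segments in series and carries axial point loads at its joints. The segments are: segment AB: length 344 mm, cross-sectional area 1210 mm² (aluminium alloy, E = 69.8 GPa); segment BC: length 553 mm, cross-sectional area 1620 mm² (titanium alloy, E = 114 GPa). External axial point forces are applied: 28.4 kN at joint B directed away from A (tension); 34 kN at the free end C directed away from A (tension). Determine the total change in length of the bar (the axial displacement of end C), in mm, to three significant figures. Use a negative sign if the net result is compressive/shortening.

Internal axial forces (sectioning from the free end, tension +): N_BC = 34 kN, N_AB = 62.4 kN.
δ_AB = 62400·344/(1210·69800) = 0.2542 mm
δ_BC = 34000·553/(1620·114000) = 0.1018 mm
δ = Σδ_i = 0.356 mm.

0.356 mm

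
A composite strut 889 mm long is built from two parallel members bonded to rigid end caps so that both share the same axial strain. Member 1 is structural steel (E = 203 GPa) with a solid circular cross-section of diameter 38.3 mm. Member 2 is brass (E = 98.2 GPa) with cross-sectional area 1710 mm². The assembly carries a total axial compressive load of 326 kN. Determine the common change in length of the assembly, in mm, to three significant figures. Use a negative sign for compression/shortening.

A_1 = 1152 mm².
Equal strain + equilibrium ⇒ each member carries load in proportion to AE: A₁E₁ = 233900000 N, A₂E₂ = 167900000 N, ΣAE = 401800000 N.
δ = PL/ΣAE = -326000·889/401800000 = -0.7213 mm.

-0.721 mm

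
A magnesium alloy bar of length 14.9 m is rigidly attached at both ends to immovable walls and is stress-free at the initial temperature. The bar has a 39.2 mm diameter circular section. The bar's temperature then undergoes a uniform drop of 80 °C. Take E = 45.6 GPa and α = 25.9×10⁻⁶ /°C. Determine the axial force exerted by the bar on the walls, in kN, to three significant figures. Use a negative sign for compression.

114 kN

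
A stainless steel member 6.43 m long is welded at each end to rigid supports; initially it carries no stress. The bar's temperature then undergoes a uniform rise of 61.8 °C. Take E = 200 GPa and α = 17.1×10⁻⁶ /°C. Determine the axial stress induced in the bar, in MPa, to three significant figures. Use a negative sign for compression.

-211 MPa

Free thermal expansion αLΔT = 17.1e-6 · 6430 · 61.8 = 6.795 mm.
The walls impose strain ε = −(6.795)/6430 = -1.0568e-03; σ = Eε = 200000 · -1.0568e-03 = -211.4 MPa.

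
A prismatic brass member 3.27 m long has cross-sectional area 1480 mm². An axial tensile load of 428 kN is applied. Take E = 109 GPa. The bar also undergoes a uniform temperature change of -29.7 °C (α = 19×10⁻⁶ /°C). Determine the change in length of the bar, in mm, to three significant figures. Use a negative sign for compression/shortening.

δ_mech = NL/(AE) = 428000·3270/(1480·109000) = 8.676 mm.
δ_thermal = αLΔT = 19e-6·3270·-29.7 = -1.845 mm.
δ = δ_mech + δ_thermal = 6.83 mm.

6.83 mm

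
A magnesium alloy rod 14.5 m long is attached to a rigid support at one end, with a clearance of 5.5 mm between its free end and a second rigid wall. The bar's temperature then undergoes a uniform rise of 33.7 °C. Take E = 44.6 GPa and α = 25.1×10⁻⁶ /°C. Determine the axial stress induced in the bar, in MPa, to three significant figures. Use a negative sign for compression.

-20.8 MPa

Free thermal expansion αLΔT = 25.1e-6 · 14500 · 33.7 = 12.27 mm.
The walls engage after the gap closes; constrained expansion = 12.27 − 5.5 = 6.765 mm.
The walls impose strain ε = −(6.765)/14500 = -4.6656e-04; σ = Eε = 44600 · -4.6656e-04 = -20.81 MPa.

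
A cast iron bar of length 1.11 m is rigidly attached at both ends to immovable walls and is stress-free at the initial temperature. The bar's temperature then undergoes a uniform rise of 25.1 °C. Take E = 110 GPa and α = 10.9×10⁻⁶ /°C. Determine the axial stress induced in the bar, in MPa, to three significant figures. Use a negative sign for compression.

-30.1 MPa

Free thermal expansion αLΔT = 10.9e-6 · 1110 · 25.1 = 0.3037 mm.
The walls impose strain ε = −(0.3037)/1110 = -2.7359e-04; σ = Eε = 110000 · -2.7359e-04 = -30.09 MPa.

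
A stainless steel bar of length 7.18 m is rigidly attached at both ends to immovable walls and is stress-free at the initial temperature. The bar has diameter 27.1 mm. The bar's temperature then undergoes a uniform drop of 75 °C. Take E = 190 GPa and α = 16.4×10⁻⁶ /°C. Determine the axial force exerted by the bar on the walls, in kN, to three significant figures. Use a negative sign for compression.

Free thermal expansion αLΔT = 16.4e-6 · 7180 · -75 = -8.831 mm.
The walls impose strain ε = −(-8.831)/7180 = 1.2300e-03; σ = Eε = 190000 · 1.2300e-03 = 233.7 MPa.
Wall reaction R = σ·A = 233.7·576.8 = 134800 N = 134.8 kN.

135 kN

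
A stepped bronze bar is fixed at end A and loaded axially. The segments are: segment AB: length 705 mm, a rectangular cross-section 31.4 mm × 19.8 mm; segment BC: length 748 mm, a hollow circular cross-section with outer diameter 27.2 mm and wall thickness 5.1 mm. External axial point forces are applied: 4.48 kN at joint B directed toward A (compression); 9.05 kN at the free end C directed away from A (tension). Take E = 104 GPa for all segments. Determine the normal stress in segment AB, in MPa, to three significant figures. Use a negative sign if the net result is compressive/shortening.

Internal axial forces (sectioning from the free end, tension +): N_BC = 9.05 kN, N_AB = 4.57 kN.
A_AB = 621.7 mm².
σ_AB = N_AB/A_AB = 4570/621.7 = 7.351 MPa.

7.35 MPa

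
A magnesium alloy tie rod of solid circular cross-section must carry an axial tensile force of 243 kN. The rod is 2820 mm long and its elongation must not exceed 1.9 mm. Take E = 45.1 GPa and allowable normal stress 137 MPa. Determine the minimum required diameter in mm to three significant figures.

Required area A ≥ P/σ_allow = 243000/137 = 1774 mm².
For a solid circular section, d ≥ √(4A/π) = 47.52 mm.
Elongation limit: A ≥ PL/(Eδ_allow) = 243000·2820/(45100·1.9) = 7997 mm² ⇒ d ≥ 100.9 mm.
The elongation limit governs.

101 mm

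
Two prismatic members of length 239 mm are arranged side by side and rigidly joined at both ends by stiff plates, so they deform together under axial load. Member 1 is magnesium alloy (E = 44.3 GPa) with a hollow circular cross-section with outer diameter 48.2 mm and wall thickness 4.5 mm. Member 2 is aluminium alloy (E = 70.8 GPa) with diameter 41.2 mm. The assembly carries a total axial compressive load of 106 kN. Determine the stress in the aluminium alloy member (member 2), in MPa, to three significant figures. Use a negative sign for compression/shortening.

A_1 = 617.8 mm².
A_2 = 1333 mm².
Equal strain + equilibrium ⇒ each member carries load in proportion to AE: A₁E₁ = 27370000 N, A₂E₂ = 94390000 N, ΣAE = 121800000 N.
σ₂ = P·E₂/ΣAE = -106000·70800/121800000 = -61.64 MPa.

-61.6 MPa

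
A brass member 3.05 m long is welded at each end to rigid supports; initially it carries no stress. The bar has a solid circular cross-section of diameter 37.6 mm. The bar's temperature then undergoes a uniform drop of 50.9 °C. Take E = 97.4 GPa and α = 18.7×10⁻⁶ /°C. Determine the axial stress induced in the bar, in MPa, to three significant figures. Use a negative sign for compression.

92.7 MPa

Free thermal expansion αLΔT = 18.7e-6 · 3050 · -50.9 = -2.903 mm.
The walls impose strain ε = −(-2.903)/3050 = 9.5183e-04; σ = Eε = 97400 · 9.5183e-04 = 92.71 MPa.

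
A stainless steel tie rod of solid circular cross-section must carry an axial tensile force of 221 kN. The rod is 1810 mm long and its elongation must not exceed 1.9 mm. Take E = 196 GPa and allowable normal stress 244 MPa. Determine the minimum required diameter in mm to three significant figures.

Required area A ≥ P/σ_allow = 221000/244 = 905.7 mm².
For a solid circular section, d ≥ √(4A/π) = 33.96 mm.
Elongation limit: A ≥ PL/(Eδ_allow) = 221000·1810/(196000·1.9) = 1074 mm² ⇒ d ≥ 36.98 mm.
The elongation limit governs.

37.0 mm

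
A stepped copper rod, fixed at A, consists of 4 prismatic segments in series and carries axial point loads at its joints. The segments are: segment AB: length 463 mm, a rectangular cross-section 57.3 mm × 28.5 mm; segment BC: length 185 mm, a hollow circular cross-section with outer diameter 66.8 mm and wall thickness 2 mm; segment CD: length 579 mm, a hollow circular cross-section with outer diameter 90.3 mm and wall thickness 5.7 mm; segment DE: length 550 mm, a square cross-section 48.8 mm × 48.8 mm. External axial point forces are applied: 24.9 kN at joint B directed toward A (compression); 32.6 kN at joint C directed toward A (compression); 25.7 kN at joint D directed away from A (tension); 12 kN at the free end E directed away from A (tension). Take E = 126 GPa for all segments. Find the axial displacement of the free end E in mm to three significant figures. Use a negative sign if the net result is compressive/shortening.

0.110 mm

Internal axial forces (sectioning from the free end, tension +): N_DE = 12 kN, N_CD = 37.7 kN, N_BC = 5.1 kN, N_AB = -19.8 kN.
A_AB = 1633 mm².
A_BC = 407.2 mm².
A_CD = 1515 mm².
A_DE = 2381 mm².
δ_AB = -19800·463/(1633·126000) = -0.04455 mm
δ_BC = 5100·185/(407.2·126000) = 0.01839 mm
δ_CD = 37700·579/(1515·126000) = 0.1144 mm
δ_DE = 12000·550/(2381·126000) = 0.022 mm
δ = Σδ_i = 0.1102 mm.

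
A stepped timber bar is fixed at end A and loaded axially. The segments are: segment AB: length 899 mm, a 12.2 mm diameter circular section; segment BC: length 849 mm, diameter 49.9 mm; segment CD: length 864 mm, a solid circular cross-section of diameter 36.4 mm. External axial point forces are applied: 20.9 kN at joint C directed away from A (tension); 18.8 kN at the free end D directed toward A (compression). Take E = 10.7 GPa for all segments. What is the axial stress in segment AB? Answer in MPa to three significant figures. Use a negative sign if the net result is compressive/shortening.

18.0 MPa

Internal axial forces (sectioning from the free end, tension +): N_CD = -18.8 kN, N_BC = 2.1 kN, N_AB = 2.1 kN.
A_AB = 116.9 mm².
σ_AB = N_AB/A_AB = 2100/116.9 = 17.96 MPa.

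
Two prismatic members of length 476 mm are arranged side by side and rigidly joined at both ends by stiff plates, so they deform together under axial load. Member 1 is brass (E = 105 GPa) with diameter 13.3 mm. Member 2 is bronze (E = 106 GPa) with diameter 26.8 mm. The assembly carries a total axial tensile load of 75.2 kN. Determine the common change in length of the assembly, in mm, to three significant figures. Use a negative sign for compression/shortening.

A_1 = 138.9 mm².
A_2 = 564.1 mm².
Equal strain + equilibrium ⇒ each member carries load in proportion to AE: A₁E₁ = 14590000 N, A₂E₂ = 59800000 N, ΣAE = 74380000 N.
δ = PL/ΣAE = 75200·476/74380000 = 0.4812 mm.

0.481 mm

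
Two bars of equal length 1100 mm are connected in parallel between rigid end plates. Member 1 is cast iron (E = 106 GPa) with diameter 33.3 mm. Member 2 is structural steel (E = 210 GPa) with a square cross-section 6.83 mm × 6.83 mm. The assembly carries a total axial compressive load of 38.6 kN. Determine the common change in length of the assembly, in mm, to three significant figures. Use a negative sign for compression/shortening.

-0.416 mm

A_1 = 870.9 mm².
A_2 = 46.65 mm².
Equal strain + equilibrium ⇒ each member carries load in proportion to AE: A₁E₁ = 92320000 N, A₂E₂ = 9796000 N, ΣAE = 102100000 N.
δ = PL/ΣAE = -38600·1100/102100000 = -0.4158 mm.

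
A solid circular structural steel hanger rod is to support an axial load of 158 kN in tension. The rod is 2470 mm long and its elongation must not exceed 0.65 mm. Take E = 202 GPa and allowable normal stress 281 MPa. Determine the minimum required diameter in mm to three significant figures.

61.5 mm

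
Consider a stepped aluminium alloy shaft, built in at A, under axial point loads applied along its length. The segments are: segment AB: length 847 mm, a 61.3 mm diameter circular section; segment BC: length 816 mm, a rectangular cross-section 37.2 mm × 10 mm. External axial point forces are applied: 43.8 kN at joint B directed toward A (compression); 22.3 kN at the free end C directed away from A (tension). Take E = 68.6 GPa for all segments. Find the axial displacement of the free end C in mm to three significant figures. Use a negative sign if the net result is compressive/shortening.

Internal axial forces (sectioning from the free end, tension +): N_BC = 22.3 kN, N_AB = -21.5 kN.
A_AB = 2951 mm².
A_BC = 372 mm².
δ_AB = -21500·847/(2951·68600) = -0.08995 mm
δ_BC = 22300·816/(372·68600) = 0.7131 mm
δ = Σδ_i = 0.6231 mm.

0.623 mm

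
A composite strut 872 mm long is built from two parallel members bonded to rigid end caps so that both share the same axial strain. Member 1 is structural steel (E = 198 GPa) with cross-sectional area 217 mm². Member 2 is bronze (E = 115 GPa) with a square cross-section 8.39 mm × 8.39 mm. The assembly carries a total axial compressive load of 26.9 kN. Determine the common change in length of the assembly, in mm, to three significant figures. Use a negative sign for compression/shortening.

-0.459 mm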